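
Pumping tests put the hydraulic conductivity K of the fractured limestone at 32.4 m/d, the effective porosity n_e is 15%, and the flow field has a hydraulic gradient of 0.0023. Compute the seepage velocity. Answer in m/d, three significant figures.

Specific discharge q = 32.4 × 0.0023 = 0.07452 m/d
Average linear velocity = 0.07452 / 0.15 = 0.4968 m/d

0.497 m/d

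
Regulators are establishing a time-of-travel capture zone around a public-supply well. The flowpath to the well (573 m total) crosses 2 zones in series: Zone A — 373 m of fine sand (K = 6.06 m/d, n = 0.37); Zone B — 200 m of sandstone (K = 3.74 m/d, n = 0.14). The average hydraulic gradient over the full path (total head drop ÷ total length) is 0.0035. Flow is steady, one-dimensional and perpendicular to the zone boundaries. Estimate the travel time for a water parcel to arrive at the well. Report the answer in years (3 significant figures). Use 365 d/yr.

26.1 years

Steady 1-D flow in series ⇒ the Darcy flux q is identical in every zone and the zone head losses add (resistances L/K in series).
Σ(L/K) = 373/6.06 + 200/3.74 = 61.55 + 53.48 = 115.0 d
K_eq = L_total / Σ(L/K) = 573 / 115.0 = 4.981 m/d
q = K_eq · i = 4.981 × 0.0035 = 0.01744 m/d (same in every zone)
Zone A: v = q/n = 0.01744/0.37 = 0.04712 m/d → t_A = 373/0.04712 = 7916 d
Zone B: v = q/n = 0.01744/0.14 = 0.1245 m/d → t_B = 200/0.1245 = 1606 d
Total t = 7916 + 1606 = 9522 d
   = 9522 / 365 = 26.1 yr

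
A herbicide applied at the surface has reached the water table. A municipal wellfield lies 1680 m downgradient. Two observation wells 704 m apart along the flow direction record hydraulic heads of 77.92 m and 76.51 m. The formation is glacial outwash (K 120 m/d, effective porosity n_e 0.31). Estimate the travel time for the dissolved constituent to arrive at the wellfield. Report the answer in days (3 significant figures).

Hydraulic gradient i = (77.92 − 76.51) / 704 = 1.41 / 704 = 0.002003
q = Ki = 120 × 0.002003 = 0.2403 m/d
v = Ki/n = 120·0.002003/0.31 = 0.7753 m/d
t = L / v = 1680 / 0.7753 = 2167 d

2170 days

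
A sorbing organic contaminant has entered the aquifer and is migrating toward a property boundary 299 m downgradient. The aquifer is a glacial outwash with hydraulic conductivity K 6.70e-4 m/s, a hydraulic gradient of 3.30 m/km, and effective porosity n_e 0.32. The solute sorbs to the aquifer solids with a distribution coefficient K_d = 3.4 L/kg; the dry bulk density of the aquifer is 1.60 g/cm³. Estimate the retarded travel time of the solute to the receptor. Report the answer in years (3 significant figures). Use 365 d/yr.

K = 6.70e-4 m/s × 86400 s/d = 57.89 m/d
Darcy flux q = K·i = 57.89 × 0.0033 = 0.1910 m/d
v_s = q/n_e = 0.1910/0.32 = 0.5970 m/d
Retardation R = 1 + ρ_b·K_d/n = 1 + 1.60×3.4/0.32 = 18.00
Contaminant velocity v_c = v/R = 0.5970/18.00 = 0.03317 m/d
t = L/v_c = 299/0.03317 = 9016 d
   = 9016/365 = 24.7 yr

24.7 years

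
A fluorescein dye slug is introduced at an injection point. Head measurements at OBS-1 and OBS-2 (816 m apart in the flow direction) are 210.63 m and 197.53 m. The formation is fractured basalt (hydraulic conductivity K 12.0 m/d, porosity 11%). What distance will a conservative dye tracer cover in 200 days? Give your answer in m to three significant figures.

350 m

Hydraulic gradient i = (210.63 − 197.53) / 816 = 13.10 / 816 = 0.01605
Specific discharge q = 12.0 × 0.01605 = 0.1926 m/d
v_s = q/n_e = 0.1926/0.11 = 1.751 m/d
L = v × T = 1.751 × 200 = 350.3 m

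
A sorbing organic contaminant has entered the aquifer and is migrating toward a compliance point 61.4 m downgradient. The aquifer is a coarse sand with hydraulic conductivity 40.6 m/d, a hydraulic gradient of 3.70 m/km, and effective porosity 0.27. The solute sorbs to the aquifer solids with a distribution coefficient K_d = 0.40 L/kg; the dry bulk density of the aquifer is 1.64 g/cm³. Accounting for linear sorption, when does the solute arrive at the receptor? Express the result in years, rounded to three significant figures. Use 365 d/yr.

1.04 years

Darcy flux q = K·i = 40.6 × 0.0037 = 0.1502 m/d
v = Ki/n = 40.6·0.0037/0.27 = 0.5564 m/d
Retardation R = 1 + ρ_b·K_d/n = 1 + 1.64×0.40/0.27 = 3.430
Contaminant velocity v_c = v/R = 0.5564/3.430 = 0.1622 m/d
t = L/v_c = 61.4/0.1622 = 378.5 d
   = 378.5/365 = 1.04 yr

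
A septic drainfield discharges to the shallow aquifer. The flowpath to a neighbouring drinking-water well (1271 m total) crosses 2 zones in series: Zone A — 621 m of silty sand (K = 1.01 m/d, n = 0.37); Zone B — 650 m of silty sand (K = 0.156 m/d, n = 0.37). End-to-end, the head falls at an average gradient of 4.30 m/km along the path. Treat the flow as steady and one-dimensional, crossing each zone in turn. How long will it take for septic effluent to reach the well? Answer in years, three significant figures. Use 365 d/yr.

For zones in series the flux q is common to all zones; the equivalent conductivity is the harmonic (thickness-weighted) mean, K_eq = L_total / Σ(L_j/K_j).
Σ(L/K) = 621/1.01 + 650/0.156 = 614.9 + 4167 = 4782 d
K_eq = L_total / Σ(L/K) = 1271 / 4782 = 0.2658 m/d
q = K_eq · i = 0.2658 × 0.0043 = 0.001143 m/d (same in every zone)
Zone A: v = q/n = 0.001143/0.37 = 0.003089 m/d → t_A = 621/0.003089 = 201000 d
Zone B: v = q/n = 0.001143/0.37 = 0.003089 m/d → t_B = 650/0.003089 = 210400 d
Total t = 201000 + 210400 = 411400 d
   = 411400 / 365 = 1130 yr

1130 years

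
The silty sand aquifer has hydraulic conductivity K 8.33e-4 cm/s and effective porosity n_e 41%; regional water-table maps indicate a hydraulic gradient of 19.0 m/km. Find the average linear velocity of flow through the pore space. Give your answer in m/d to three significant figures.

0.0334 m/d

K = 8.33e-4 cm/s × 864 = 0.7197 m/d
Specific discharge q = 0.7197 × 0.019 = 0.01367 m/d
v_s = q/n_e = 0.01367/0.41 = 0.03335 m/d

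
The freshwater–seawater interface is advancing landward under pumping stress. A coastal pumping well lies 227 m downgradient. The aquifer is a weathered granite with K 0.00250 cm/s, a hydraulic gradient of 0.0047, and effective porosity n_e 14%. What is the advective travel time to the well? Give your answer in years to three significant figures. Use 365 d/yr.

K = 0.00250 cm/s × 864 = 2.160 m/d
q = Ki = 2.160 × 0.0047 = 0.01015 m/d
Average linear velocity = 0.01015 / 0.14 = 0.07251 m/d
t = L / v = 227 / 0.07251 = 3130 d
   = 3130 / 365 = 8.58 yr

8.58 years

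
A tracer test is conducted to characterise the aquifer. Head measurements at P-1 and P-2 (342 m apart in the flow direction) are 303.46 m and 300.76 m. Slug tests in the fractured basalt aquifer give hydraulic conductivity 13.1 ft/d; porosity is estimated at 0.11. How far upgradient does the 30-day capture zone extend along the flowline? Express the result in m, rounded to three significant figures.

8.60 m

Hydraulic gradient i = (303.46 − 300.76) / 342 = 2.70 / 342 = 0.007895
K = 13.1 ft/d × 0.3048 = 3.993 m/d
Darcy flux q = K·i = 3.993 × 0.007895 = 0.03152 m/d
v_s = q/n_e = 0.03152/0.11 = 0.2866 m/d
L = v × T = 0.2866 × 30 = 8.597 m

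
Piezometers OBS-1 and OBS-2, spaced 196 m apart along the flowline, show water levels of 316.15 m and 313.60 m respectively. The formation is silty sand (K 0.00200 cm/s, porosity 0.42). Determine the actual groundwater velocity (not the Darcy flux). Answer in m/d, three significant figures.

0.0535 m/d

Hydraulic gradient i = (316.15 − 313.60) / 196 = 2.55 / 196 = 0.01301
K = 0.00200 cm/s × 864 = 1.728 m/d
Specific discharge q = 1.728 × 0.01301 = 0.02248 m/d
Average linear velocity = 0.02248 / 0.42 = 0.05353 m/d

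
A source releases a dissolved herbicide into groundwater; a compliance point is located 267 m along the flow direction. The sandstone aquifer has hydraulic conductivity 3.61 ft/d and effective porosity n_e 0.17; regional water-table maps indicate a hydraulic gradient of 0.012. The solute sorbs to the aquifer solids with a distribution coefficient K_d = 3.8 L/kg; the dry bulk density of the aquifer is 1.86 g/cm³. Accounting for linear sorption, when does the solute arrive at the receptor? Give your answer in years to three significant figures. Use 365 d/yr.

K = 3.61 ft/d × 0.3048 = 1.100 m/d
Darcy flux q = K·i = 1.100 × 0.012 = 0.01320 m/d
v = Ki/n = 1.100·0.012/0.17 = 0.07767 m/d
Retardation R = 1 + ρ_b·K_d/n = 1 + 1.86×3.8/0.17 = 42.58
Contaminant velocity v_c = v/R = 0.07767/42.58 = 0.001824 m/d
t = L/v_c = 267/0.001824 = 146400 d
   = 146400/365 = 401 yr

401 years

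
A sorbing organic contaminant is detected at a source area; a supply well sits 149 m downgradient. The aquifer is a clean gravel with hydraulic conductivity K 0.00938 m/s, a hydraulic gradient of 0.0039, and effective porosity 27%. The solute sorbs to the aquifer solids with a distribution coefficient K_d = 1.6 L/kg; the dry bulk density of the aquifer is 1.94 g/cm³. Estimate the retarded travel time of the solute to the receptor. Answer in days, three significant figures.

159 days

K = 0.00938 m/s × 86400 s/d = 810.4 m/d
q = Ki = 810.4 × 0.0039 = 3.161 m/d
Seepage velocity v = q / n = 3.161 / 0.27 = 11.71 m/d
Retardation R = 1 + ρ_b·K_d/n = 1 + 1.94×1.6/0.27 = 12.50
Contaminant velocity v_c = v/R = 11.71/12.50 = 0.9368 m/d
t = L/v_c = 149/0.9368 = 159.1 d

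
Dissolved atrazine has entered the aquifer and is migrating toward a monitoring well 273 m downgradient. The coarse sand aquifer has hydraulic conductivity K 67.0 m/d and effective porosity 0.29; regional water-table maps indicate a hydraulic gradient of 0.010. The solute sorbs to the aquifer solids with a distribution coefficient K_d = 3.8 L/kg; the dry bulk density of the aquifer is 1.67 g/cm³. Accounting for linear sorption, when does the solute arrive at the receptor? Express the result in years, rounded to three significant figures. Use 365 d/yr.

7.41 years

q = Ki = 67.0 × 0.010 = 0.6700 m/d
v_s = q/n_e = 0.6700/0.29 = 2.310 m/d
Retardation R = 1 + ρ_b·K_d/n = 1 + 1.67×3.8/0.29 = 22.88
Contaminant velocity v_c = v/R = 2.310/22.88 = 0.1010 m/d
t = L/v_c = 273/0.1010 = 2704 d
   = 2704/365 = 7.41 yr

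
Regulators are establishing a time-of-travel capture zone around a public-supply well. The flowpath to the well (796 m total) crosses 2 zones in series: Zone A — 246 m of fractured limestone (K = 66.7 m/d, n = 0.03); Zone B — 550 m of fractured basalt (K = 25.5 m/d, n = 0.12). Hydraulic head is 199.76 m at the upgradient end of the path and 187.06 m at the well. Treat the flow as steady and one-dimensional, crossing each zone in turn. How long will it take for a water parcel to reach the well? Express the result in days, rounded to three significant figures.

146 days

Total head drop ΔH = 199.76 − 187.06 = 12.70 m
Steady 1-D flow in series ⇒ the Darcy flux q is identical in every zone and the zone head losses add (resistances L/K in series).
Σ(L/K) = 246/66.7 + 550/25.5 = 3.688 + 21.57 = 25.26 d
q = ΔH / Σ(L/K) = 12.70 / 25.26 = 0.5028 m/d (same in every zone)
Zone A: v = q/n = 0.5028/0.03 = 16.76 m/d → t_A = 246/16.76 = 14.68 d
Zone B: v = q/n = 0.5028/0.12 = 4.190 m/d → t_B = 550/4.190 = 131.3 d
Total t = 14.68 + 131.3 = 145.9 d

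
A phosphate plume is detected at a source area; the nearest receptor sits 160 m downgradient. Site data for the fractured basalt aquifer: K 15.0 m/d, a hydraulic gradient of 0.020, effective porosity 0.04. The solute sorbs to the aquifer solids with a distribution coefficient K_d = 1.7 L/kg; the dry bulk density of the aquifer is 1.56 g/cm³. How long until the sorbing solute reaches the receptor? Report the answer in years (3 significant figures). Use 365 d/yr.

Specific discharge q = 15.0 × 0.020 = 0.3000 m/d
v_s = q/n_e = 0.3000/0.04 = 7.500 m/d
Retardation R = 1 + ρ_b·K_d/n = 1 + 1.56×1.7/0.04 = 67.30
Contaminant velocity v_c = v/R = 7.500/67.30 = 0.1114 m/d
t = L/v_c = 160/0.1114 = 1436 d
   = 1436/365 = 3.93 yr

3.93 years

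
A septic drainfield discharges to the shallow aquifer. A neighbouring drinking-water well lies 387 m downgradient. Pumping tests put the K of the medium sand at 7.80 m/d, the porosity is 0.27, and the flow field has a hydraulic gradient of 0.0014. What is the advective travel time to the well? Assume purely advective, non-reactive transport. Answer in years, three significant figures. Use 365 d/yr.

q = Ki = 7.80 × 0.0014 = 0.01092 m/d
Average linear velocity = 0.01092 / 0.27 = 0.04044 m/d
t = L / v = 387 / 0.04044 = 9569 d
   = 9569 / 365 = 26.2 yr

26.2 years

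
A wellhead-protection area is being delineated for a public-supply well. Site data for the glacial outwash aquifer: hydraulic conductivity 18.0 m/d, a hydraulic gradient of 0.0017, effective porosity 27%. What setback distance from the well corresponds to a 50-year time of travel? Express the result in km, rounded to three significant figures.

Darcy flux q = K·i = 18.0 × 0.0017 = 0.03060 m/d
v_s = q/n_e = 0.03060/0.27 = 0.1133 m/d
T = 50 yr × 365 = 18250 d
L = v × T = 0.1133 × 18250 = 2068 m
   = 2.07 km

2.07 km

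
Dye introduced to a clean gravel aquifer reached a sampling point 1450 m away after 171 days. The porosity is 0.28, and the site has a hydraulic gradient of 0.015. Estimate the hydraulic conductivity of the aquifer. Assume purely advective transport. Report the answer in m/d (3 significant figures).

v = L / t = 1450 / 171 = 8.480 m/d
K = v · n / i = 8.480 × 0.28 / 0.015 = 158 m/d

158 m/d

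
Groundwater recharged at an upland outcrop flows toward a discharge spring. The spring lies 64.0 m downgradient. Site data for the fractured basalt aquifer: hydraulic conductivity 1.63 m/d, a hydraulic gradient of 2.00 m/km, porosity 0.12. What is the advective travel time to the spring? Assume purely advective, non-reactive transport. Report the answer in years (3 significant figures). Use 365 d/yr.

6.45 years

Darcy flux q = K·i = 1.63 × 0.0020 = 0.003260 m/d
Average linear velocity = 0.003260 / 0.12 = 0.02717 m/d
t = L / v = 64.0 / 0.02717 = 2356 d
   = 2356 / 365 = 6.45 yr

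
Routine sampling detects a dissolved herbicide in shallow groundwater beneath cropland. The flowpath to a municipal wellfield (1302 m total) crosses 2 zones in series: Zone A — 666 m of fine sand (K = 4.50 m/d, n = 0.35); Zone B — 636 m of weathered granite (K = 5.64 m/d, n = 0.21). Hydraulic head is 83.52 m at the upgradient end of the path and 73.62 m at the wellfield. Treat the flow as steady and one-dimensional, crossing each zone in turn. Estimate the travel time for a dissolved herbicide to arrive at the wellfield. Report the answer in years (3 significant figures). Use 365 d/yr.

26.5 years

Total head drop ΔH = 83.52 − 73.62 = 9.90 m
Continuity: the same q passes through each zone, so ΔH = q·Σ(L_j/K_j) — the zones act as resistances in series.
Σ(L/K) = 666/4.50 + 636/5.64 = 148.0 + 112.8 = 260.8 d
q = ΔH / Σ(L/K) = 9.90 / 260.8 = 0.03797 m/d (same in every zone)
Zone A: v = q/n = 0.03797/0.35 = 0.1085 m/d → t_A = 666/0.1085 = 6140 d
Zone B: v = q/n = 0.03797/0.21 = 0.1808 m/d → t_B = 636/0.1808 = 3518 d
Total t = 6140 + 3518 = 9658 d
   = 9658 / 365 = 26.5 yr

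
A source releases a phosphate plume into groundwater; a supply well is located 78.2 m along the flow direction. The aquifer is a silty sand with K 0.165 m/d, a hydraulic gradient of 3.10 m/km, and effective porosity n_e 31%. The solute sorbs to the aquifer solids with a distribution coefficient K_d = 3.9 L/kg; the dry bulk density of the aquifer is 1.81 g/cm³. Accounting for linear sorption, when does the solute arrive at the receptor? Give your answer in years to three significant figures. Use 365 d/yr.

3090 years

Darcy flux q = K·i = 0.165 × 0.0031 = 5.115e-4 m/d
v_s = q/n_e = 5.115e-4/0.31 = 0.001650 m/d
Retardation R = 1 + ρ_b·K_d/n = 1 + 1.81×3.9/0.31 = 23.77
Contaminant velocity v_c = v/R = 0.001650/23.77 = 6.941e-5 m/d
t = L/v_c = 78.2/6.941e-5 = 1.127e6 d
   = 1.127e6/365 = 3090 yr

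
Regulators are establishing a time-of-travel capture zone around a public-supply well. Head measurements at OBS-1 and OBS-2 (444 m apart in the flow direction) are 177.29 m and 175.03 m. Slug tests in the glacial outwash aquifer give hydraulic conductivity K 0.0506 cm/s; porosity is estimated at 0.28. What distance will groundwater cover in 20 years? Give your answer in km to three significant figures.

Hydraulic gradient i = (177.29 − 175.03) / 444 = 2.26 / 444 = 0.005090
K = 0.0506 cm/s × 864 = 43.72 m/d
Darcy flux q = K·i = 43.72 × 0.005090 = 0.2225 m/d
Seepage velocity v = q / n = 0.2225 / 0.28 = 0.7948 m/d
T = 20 yr × 365 = 7300 d
L = v × T = 0.7948 × 7300 = 5802 m
   = 5.80 km

5.80 km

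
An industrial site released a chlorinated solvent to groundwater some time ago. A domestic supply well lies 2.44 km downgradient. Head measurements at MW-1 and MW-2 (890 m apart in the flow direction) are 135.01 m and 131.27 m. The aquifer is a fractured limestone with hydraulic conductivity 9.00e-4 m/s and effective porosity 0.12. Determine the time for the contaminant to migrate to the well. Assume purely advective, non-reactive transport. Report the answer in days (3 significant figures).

896 days

Hydraulic gradient i = (135.01 − 131.27) / 890 = 3.74 / 890 = 0.004202
K = 9.00e-4 m/s × 86400 s/d = 77.76 m/d
q = Ki = 77.76 × 0.004202 = 0.3268 m/d
v_s = q/n_e = 0.3268/0.12 = 2.723 m/d
L = 2.44 km = 2440 m
t = L / v = 2440 / 2.723 = 896.1 d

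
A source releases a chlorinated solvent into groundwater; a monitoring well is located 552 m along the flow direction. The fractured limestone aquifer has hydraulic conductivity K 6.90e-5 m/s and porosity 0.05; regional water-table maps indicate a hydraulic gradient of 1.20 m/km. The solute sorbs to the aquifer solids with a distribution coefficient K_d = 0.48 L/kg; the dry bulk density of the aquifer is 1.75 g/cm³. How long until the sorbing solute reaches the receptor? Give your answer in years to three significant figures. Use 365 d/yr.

K = 6.90e-5 m/s × 86400 s/d = 5.962 m/d
q = Ki = 5.962 × 0.0012 = 0.007154 m/d
Average linear velocity = 0.007154 / 0.05 = 0.1431 m/d
Retardation R = 1 + ρ_b·K_d/n = 1 + 1.75×0.48/0.05 = 17.80
Contaminant velocity v_c = v/R = 0.1431/17.80 = 0.008038 m/d
t = L/v_c = 552/0.008038 = 68670 d
   = 68670/365 = 188 yr

188 years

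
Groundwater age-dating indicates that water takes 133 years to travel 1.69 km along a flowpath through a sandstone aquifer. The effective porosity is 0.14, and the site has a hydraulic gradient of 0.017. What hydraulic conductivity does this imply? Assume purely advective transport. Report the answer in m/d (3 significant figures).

t = 133 years = 48550 d
L = 1.69 km = 1690 m
v = L / t = 1690 / 48550 = 0.03481 m/d
K = v · n / i = 0.03481 × 0.14 / 0.017 = 0.287 m/d

0.287 m/d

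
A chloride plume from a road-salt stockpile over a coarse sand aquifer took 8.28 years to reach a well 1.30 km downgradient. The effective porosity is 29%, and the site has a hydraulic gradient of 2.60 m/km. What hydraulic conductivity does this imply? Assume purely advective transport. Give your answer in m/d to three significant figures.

t = 8.28 years = 3022 d
L = 1.30 km = 1300 m
v = L / t = 1300 / 3022 = 0.4302 m/d
K = v · n / i = 0.4302 × 0.29 / 0.0026 = 48.0 m/d

48.0 m/d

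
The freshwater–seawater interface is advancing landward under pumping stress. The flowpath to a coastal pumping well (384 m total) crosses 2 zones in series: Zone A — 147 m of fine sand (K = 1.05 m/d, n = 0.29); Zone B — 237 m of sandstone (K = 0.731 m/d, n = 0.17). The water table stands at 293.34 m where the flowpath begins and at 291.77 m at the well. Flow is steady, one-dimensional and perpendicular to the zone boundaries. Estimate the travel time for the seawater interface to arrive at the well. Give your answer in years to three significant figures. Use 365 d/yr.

Total head drop ΔH = 293.34 − 291.77 = 1.57 m
Continuity: the same q passes through each zone, so ΔH = q·Σ(L_j/K_j) — the zones act as resistances in series.
Σ(L/K) = 147/1.05 + 237/0.731 = 140.0 + 324.2 = 464.2 d
q = ΔH / Σ(L/K) = 1.57 / 464.2 = 0.003382 m/d (same in every zone)
Zone A: v = q/n = 0.003382/0.29 = 0.01166 m/d → t_A = 147/0.01166 = 12600 d
Zone B: v = q/n = 0.003382/0.17 = 0.01989 m/d → t_B = 237/0.01989 = 11910 d
Total t = 12600 + 11910 = 24520 d
   = 24520 / 365 = 67.2 yr

67.2 years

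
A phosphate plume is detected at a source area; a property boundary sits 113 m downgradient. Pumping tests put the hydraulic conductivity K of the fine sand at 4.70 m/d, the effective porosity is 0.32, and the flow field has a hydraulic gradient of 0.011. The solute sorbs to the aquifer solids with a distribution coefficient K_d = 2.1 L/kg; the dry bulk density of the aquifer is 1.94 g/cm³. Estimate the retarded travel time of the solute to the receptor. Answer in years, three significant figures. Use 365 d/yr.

Darcy flux q = K·i = 4.70 × 0.011 = 0.05170 m/d
Seepage velocity v = q / n = 0.05170 / 0.32 = 0.1616 m/d
Retardation R = 1 + ρ_b·K_d/n = 1 + 1.94×2.1/0.32 = 13.73
Contaminant velocity v_c = v/R = 0.1616/13.73 = 0.01177 m/d
t = L/v_c = 113/0.01177 = 9604 d
   = 9604/365 = 26.3 yr

26.3 years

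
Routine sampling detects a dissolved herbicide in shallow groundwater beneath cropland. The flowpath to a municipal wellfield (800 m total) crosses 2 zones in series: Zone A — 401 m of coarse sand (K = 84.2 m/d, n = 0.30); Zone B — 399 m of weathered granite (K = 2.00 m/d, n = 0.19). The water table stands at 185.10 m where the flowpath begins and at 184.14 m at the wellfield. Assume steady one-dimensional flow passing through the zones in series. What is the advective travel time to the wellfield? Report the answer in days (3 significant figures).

Total head drop ΔH = 185.10 − 184.14 = 0.96 m
Steady 1-D flow in series ⇒ the Darcy flux q is identical in every zone and the zone head losses add (resistances L/K in series).
Σ(L/K) = 401/84.2 + 399/2.00 = 4.762 + 199.5 = 204.3 d
q = ΔH / Σ(L/K) = 0.96 / 204.3 = 0.004700 m/d (same in every zone)
Zone A: v = q/n = 0.004700/0.30 = 0.01567 m/d → t_A = 401/0.01567 = 25600 d
Zone B: v = q/n = 0.004700/0.19 = 0.02474 m/d → t_B = 399/0.02474 = 16130 d
Total t = 25600 + 16130 = 41730 d

41700 days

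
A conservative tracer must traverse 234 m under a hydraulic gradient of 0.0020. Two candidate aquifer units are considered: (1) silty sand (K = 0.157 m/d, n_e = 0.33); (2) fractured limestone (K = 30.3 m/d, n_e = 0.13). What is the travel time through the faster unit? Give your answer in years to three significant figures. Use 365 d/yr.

1.38 years

Unit 1 (silty sand): v = 0.157×0.0020/0.33 = 9.515e-4 m/d, t = 234/9.515e-4 = 245900 d
Unit 2 (fractured limestone): v = 30.3×0.0020/0.13 = 0.4662 m/d, t = 234/0.4662 = 502.0 d
Faster: 502.0 d / 365 = 1.38 yr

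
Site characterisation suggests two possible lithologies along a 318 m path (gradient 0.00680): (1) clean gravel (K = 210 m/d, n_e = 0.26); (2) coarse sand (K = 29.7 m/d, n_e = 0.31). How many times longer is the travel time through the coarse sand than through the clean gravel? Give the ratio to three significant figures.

8.43

Unit 1 (clean gravel): v = 210×0.0068/0.26 = 5.492 m/d, t = 318/5.492 = 57.90 d
Unit 2 (coarse sand): v = 29.7×0.0068/0.31 = 0.6515 m/d, t = 318/0.6515 = 488.1 d
t(coarse sand) / t(clean gravel) = 488.1/57.90 = 8.43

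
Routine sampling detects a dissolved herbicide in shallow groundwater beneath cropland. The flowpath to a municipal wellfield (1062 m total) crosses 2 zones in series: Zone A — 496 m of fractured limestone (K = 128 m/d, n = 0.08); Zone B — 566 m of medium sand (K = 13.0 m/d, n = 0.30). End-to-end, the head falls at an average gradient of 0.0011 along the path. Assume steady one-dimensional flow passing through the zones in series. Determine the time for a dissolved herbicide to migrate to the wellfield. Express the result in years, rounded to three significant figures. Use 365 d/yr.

23.3 years

For zones in series the flux q is common to all zones; the equivalent conductivity is the harmonic (thickness-weighted) mean, K_eq = L_total / Σ(L_j/K_j).
Σ(L/K) = 496/128 + 566/13.0 = 3.875 + 43.54 = 47.41 d
K_eq = L_total / Σ(L/K) = 1062 / 47.41 = 22.40 m/d
q = K_eq · i = 22.40 × 0.0011 = 0.02464 m/d (same in every zone)
Zone A: v = q/n = 0.02464/0.08 = 0.3080 m/d → t_A = 496/0.3080 = 1610 d
Zone B: v = q/n = 0.02464/0.30 = 0.08213 m/d → t_B = 566/0.08213 = 6892 d
Total t = 1610 + 6892 = 8502 d
   = 8502 / 365 = 23.3 yr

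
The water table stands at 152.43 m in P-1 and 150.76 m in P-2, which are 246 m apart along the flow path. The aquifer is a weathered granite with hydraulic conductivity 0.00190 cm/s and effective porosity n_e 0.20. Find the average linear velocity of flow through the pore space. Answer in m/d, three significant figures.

Hydraulic gradient i = (152.43 − 150.76) / 246 = 1.67 / 246 = 0.006789
K = 0.00190 cm/s × 864 = 1.642 m/d
Specific discharge q = 1.642 × 0.006789 = 0.01114 m/d
Average linear velocity = 0.01114 / 0.20 = 0.05572 m/d

0.0557 m/d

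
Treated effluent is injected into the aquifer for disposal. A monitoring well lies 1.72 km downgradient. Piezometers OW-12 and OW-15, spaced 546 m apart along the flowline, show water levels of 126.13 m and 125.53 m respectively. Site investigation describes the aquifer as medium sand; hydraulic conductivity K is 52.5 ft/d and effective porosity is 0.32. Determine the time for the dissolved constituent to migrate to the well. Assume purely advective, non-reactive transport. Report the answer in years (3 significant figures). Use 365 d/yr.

Hydraulic gradient i = (126.13 − 125.53) / 546 = 0.60 / 546 = 0.001099
K = 52.5 ft/d × 0.3048 = 16.00 m/d
Specific discharge q = 16.00 × 0.001099 = 0.01758 m/d
v = Ki/n = 16.00·0.001099/0.32 = 0.05495 m/d
L = 1.72 km = 1720 m
t = L / v = 1720 / 0.05495 = 31300 d
   = 31300 / 365 = 85.8 yr

85.8 years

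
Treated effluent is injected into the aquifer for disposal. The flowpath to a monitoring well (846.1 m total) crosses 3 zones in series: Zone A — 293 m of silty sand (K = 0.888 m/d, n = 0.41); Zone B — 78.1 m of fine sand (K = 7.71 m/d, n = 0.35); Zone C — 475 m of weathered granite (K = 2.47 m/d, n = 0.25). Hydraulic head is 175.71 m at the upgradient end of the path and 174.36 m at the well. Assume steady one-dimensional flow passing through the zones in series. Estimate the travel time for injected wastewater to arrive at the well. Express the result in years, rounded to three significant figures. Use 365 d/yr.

288 years

Total head drop ΔH = 175.71 − 174.36 = 1.35 m
Continuity: the same q passes through each zone, so ΔH = q·Σ(L_j/K_j) — the zones act as resistances in series.
Σ(L/K) = 293/0.888 + 78.1/7.71 + 475/2.47 = 330.0 + 10.13 + 192.3 = 532.4 d
q = ΔH / Σ(L/K) = 1.35 / 532.4 = 0.002536 m/d (same in every zone)
Zone A: v = q/n = 0.002536/0.41 = 0.006185 m/d → t_A = 293/0.006185 = 47380 d
Zone B: v = q/n = 0.002536/0.35 = 0.007245 m/d → t_B = 78.1/0.007245 = 10780 d
Zone C: v = q/n = 0.002536/0.25 = 0.01014 m/d → t_C = 475/0.01014 = 46830 d
Total t = 47380 + 10780 + 46830 = 105000 d
   = 105000 / 365 = 288 yr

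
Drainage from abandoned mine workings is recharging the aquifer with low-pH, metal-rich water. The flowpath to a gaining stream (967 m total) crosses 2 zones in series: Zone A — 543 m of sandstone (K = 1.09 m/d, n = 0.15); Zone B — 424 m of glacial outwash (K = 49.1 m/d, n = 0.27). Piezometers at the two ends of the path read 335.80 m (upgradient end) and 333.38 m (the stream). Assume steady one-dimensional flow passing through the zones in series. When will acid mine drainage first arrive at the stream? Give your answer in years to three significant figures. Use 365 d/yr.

112 years

Total head drop ΔH = 335.80 − 333.38 = 2.42 m
Steady 1-D flow in series ⇒ the Darcy flux q is identical in every zone and the zone head losses add (resistances L/K in series).
Σ(L/K) = 543/1.09 + 424/49.1 = 498.2 + 8.635 = 506.8 d
q = ΔH / Σ(L/K) = 2.42 / 506.8 = 0.004775 m/d (same in every zone)
Zone A: v = q/n = 0.004775/0.15 = 0.03183 m/d → t_A = 543/0.03183 = 17060 d
Zone B: v = q/n = 0.004775/0.27 = 0.01769 m/d → t_B = 424/0.01769 = 23970 d
Total t = 17060 + 23970 = 41030 d
   = 41030 / 365 = 112 yr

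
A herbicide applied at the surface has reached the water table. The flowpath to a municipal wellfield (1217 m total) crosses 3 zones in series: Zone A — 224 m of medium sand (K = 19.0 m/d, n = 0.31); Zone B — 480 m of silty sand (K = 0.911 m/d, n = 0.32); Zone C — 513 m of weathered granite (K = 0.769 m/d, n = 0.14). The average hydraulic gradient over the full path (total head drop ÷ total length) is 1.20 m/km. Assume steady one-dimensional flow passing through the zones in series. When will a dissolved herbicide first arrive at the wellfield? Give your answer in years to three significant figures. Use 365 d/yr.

Continuity: the same q passes through each zone, so ΔH = q·Σ(L_j/K_j) — the zones act as resistances in series.
Σ(L/K) = 224/19.0 + 480/0.911 + 513/0.769 = 11.79 + 526.9 + 667.1 = 1206 d
K_eq = L_total / Σ(L/K) = 1217 / 1206 = 1.009 m/d
q = K_eq · i = 1.009 × 0.0012 = 0.001211 m/d (same in every zone)
Zone A: v = q/n = 0.001211/0.31 = 0.003907 m/d → t_A = 224/0.003907 = 57330 d
Zone B: v = q/n = 0.001211/0.32 = 0.003785 m/d → t_B = 480/0.003785 = 126800 d
Zone C: v = q/n = 0.001211/0.14 = 0.008651 m/d → t_C = 513/0.008651 = 59300 d
Total t = 57330 + 126800 + 59300 = 243500 d
   = 243500 / 365 = 667 yr

667 years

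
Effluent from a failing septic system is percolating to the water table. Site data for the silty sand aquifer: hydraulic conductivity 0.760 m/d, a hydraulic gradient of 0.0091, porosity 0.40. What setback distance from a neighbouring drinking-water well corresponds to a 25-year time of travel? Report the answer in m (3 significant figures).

158 m

q = Ki = 0.760 × 0.0091 = 0.006916 m/d
Average linear velocity = 0.006916 / 0.40 = 0.01729 m/d
T = 25 yr × 365 = 9125 d
L = v × T = 0.01729 × 9125 = 157.8 m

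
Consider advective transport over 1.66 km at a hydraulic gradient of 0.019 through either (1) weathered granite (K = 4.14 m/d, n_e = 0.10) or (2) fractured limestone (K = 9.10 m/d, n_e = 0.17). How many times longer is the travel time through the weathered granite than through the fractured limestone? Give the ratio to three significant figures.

Unit 1 (weathered granite): v = 4.14×0.019/0.10 = 0.7866 m/d, t = 1660/0.7866 = 2110 d
Unit 2 (fractured limestone): v = 9.10×0.019/0.17 = 1.017 m/d, t = 1660/1.017 = 1632 d
t(weathered granite) / t(fractured limestone) = 2110/1632 = 1.29

1.29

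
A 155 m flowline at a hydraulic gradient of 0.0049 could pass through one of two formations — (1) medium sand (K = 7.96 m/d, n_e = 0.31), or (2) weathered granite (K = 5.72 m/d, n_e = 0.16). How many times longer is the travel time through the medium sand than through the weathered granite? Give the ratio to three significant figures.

1.39

Unit 1 (medium sand): v = 7.96×0.0049/0.31 = 0.1258 m/d, t = 155/0.1258 = 1232 d
Unit 2 (weathered granite): v = 5.72×0.0049/0.16 = 0.1752 m/d, t = 155/0.1752 = 884.8 d
t(medium sand) / t(weathered granite) = 1232/884.8 = 1.39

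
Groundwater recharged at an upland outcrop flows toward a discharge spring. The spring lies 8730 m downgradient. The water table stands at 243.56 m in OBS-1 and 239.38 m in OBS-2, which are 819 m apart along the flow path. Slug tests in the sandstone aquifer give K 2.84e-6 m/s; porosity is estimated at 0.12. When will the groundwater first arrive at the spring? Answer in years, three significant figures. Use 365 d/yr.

2290 years

Hydraulic gradient i = (243.56 − 239.38) / 819 = 4.18 / 819 = 0.005104
K = 2.84e-6 m/s × 86400 s/d = 0.2454 m/d
q = Ki = 0.2454 × 0.005104 = 0.001252 m/d
Average linear velocity = 0.001252 / 0.12 = 0.01044 m/d
t = L / v = 8730 / 0.01044 = 836500 d
   = 836500 / 365 = 2290 yr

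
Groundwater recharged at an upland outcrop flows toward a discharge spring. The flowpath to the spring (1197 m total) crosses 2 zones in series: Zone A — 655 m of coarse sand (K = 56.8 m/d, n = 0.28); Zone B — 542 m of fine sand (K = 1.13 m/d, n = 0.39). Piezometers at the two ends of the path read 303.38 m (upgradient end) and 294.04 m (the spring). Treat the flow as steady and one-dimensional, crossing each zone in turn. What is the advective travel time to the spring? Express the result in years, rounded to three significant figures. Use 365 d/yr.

56.9 years

Total head drop ΔH = 303.38 − 294.04 = 9.34 m
Steady 1-D flow in series ⇒ the Darcy flux q is identical in every zone and the zone head losses add (resistances L/K in series).
Σ(L/K) = 655/56.8 + 542/1.13 = 11.53 + 479.6 = 491.2 d
q = ΔH / Σ(L/K) = 9.34 / 491.2 = 0.01902 m/d (same in every zone)
Zone A: v = q/n = 0.01902/0.28 = 0.06791 m/d → t_A = 655/0.06791 = 9645 d
Zone B: v = q/n = 0.01902/0.39 = 0.04876 m/d → t_B = 542/0.04876 = 11120 d
Total t = 9645 + 11120 = 20760 d
   = 20760 / 365 = 56.9 yr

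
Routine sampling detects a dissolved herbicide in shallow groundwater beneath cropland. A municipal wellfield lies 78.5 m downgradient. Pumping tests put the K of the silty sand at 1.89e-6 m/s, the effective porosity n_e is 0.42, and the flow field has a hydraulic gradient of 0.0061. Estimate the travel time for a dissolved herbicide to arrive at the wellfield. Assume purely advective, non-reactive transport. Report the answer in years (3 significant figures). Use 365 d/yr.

90.7 years

K = 1.89e-6 m/s × 86400 s/d = 0.1633 m/d
Darcy flux q = K·i = 0.1633 × 0.0061 = 9.961e-4 m/d
Average linear velocity = 9.961e-4 / 0.42 = 0.002372 m/d
t = L / v = 78.5 / 0.002372 = 33100 d
   = 33100 / 365 = 90.7 yr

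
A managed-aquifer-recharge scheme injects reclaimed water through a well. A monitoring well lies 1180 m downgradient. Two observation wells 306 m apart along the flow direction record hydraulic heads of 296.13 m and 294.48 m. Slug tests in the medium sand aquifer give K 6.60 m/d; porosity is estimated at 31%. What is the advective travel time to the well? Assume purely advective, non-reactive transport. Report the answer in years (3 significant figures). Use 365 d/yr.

28.2 years

Hydraulic gradient i = (296.13 − 294.48) / 306 = 1.65 / 306 = 0.005392
Darcy flux q = K·i = 6.60 × 0.005392 = 0.03559 m/d
Seepage velocity v = q / n = 0.03559 / 0.31 = 0.1148 m/d
t = L / v = 1180 / 0.1148 = 10280 d
   = 10280 / 365 = 28.2 yr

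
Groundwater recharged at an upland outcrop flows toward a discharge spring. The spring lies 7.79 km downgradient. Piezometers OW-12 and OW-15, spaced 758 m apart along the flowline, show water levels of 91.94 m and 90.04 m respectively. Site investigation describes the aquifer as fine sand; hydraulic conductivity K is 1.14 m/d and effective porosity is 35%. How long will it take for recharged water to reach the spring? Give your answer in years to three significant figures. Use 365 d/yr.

Hydraulic gradient i = (91.94 − 90.04) / 758 = 1.90 / 758 = 0.002507
q = Ki = 1.14 × 0.002507 = 0.002858 m/d
Average linear velocity = 0.002858 / 0.35 = 0.008164 m/d
L = 7.79 km = 7790 m
t = L / v = 7790 / 0.008164 = 954100 d
   = 954100 / 365 = 2610 yr

2610 years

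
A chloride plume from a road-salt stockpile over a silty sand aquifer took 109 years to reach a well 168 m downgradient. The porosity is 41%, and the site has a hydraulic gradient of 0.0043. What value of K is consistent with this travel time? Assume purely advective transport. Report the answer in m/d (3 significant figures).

t = 109 years = 39790 d
v = L / t = 168 / 39790 = 0.004223 m/d
K = v · n / i = 0.004223 × 0.41 / 0.0043 = 0.403 m/d

0.403 m/d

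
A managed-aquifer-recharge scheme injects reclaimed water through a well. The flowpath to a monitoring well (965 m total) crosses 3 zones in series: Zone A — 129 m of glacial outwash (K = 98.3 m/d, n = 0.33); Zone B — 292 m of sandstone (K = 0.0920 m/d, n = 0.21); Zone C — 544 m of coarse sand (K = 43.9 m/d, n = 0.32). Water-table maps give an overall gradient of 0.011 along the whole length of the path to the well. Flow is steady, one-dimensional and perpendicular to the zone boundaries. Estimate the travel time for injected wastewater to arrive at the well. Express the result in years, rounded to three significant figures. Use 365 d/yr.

229 years

Steady 1-D flow in series ⇒ the Darcy flux q is identical in every zone and the zone head losses add (resistances L/K in series).
Σ(L/K) = 129/98.3 + 292/0.0920 + 544/43.9 = 1.312 + 3174 + 12.39 = 3188 d
K_eq = L_total / Σ(L/K) = 965 / 3188 = 0.3027 m/d
q = K_eq · i = 0.3027 × 0.011 = 0.003330 m/d (same in every zone)
Zone A: v = q/n = 0.003330/0.33 = 0.01009 m/d → t_A = 129/0.01009 = 12780 d
Zone B: v = q/n = 0.003330/0.21 = 0.01586 m/d → t_B = 292/0.01586 = 18410 d
Zone C: v = q/n = 0.003330/0.32 = 0.01041 m/d → t_C = 544/0.01041 = 52280 d
Total t = 12780 + 18410 + 52280 = 83470 d
   = 83470 / 365 = 229 yr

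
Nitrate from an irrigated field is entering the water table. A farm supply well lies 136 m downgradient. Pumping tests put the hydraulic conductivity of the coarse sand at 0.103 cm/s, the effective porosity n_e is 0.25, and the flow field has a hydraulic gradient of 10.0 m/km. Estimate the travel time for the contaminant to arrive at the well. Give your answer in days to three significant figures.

38.2 days

K = 0.103 cm/s × 864 = 88.99 m/d
q = Ki = 88.99 × 0.010 = 0.8899 m/d
v = Ki/n = 88.99·0.010/0.25 = 3.560 m/d
t = L / v = 136 / 3.560 = 38.21 d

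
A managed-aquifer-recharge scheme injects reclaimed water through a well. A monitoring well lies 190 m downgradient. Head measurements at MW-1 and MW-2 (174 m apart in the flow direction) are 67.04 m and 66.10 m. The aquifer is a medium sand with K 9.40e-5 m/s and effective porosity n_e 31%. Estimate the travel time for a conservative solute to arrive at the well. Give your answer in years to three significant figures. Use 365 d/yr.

Hydraulic gradient i = (67.04 − 66.10) / 174 = 0.94 / 174 = 0.005402
K = 9.40e-5 m/s × 86400 s/d = 8.122 m/d
Specific discharge q = 8.122 × 0.005402 = 0.04388 m/d
v = Ki/n = 8.122·0.005402/0.31 = 0.1415 m/d
t = L / v = 190 / 0.1415 = 1342 d
   = 1342 / 365 = 3.68 yr

3.68 years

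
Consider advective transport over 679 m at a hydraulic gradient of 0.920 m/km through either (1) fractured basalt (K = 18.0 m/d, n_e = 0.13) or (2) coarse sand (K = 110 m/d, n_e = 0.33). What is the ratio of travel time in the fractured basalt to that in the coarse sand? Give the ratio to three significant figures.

2.41

Unit 1 (fractured basalt): v = 18.0×9.2e-4/0.13 = 0.1274 m/d, t = 679/0.1274 = 5330 d
Unit 2 (coarse sand): v = 110×9.2e-4/0.33 = 0.3067 m/d, t = 679/0.3067 = 2214 d
t(fractured basalt) / t(coarse sand) = 5330/2214 = 2.41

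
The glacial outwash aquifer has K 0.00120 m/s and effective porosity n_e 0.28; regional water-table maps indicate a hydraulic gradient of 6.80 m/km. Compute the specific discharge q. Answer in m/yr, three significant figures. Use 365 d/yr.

K = 0.00120 m/s × 86400 s/d = 103.7 m/d
Darcy flux q = K·i = 103.7 × 0.0068 = 0.7050 m/d
   = 0.7050 × 365 = 257 m/yr

257 m/yr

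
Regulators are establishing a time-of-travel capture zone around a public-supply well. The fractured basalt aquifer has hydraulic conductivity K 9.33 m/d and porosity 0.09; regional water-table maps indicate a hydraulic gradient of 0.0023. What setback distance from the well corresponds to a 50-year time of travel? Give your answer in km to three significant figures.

Darcy flux q = K·i = 9.33 × 0.0023 = 0.02146 m/d
v_s = q/n_e = 0.02146/0.09 = 0.2384 m/d
T = 50 yr × 365 = 18250 d
L = v × T = 0.2384 × 18250 = 4351 m
   = 4.35 km

4.35 km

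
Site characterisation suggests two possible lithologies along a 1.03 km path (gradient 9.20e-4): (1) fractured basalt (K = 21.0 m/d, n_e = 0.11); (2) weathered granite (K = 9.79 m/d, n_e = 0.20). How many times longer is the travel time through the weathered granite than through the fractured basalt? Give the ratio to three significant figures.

Unit 1 (fractured basalt): v = 21.0×9.2e-4/0.11 = 0.1756 m/d, t = 1030/0.1756 = 5864 d
Unit 2 (weathered granite): v = 9.79×9.2e-4/0.20 = 0.04503 m/d, t = 1030/0.04503 = 22870 d
t(weathered granite) / t(fractured basalt) = 22870/5864 = 3.90

3.90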